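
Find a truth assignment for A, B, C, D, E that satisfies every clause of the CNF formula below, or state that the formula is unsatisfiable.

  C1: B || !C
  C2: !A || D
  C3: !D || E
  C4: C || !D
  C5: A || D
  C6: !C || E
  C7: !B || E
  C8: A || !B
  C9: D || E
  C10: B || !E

Branch on B: set B = true.
The clause (E) is unit, so E = true.
The clause (A) is unit, so A = true.
The clause (D) is unit, so D = true.
The clause (C) is unit, so C = true.
All clauses are satisfied.

A: true, B: true, C: true, D: true, E: true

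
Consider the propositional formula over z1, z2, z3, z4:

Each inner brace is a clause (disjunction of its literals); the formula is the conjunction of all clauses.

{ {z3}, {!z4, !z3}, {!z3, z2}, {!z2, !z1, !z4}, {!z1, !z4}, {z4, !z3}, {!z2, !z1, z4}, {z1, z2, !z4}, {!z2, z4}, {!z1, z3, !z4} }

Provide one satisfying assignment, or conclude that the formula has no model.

UNSATISFIABLE

(z3) alone gives z3 = true.
(!z4) alone gives z4 = false.
But (z4) is also a unit clause — contradiction.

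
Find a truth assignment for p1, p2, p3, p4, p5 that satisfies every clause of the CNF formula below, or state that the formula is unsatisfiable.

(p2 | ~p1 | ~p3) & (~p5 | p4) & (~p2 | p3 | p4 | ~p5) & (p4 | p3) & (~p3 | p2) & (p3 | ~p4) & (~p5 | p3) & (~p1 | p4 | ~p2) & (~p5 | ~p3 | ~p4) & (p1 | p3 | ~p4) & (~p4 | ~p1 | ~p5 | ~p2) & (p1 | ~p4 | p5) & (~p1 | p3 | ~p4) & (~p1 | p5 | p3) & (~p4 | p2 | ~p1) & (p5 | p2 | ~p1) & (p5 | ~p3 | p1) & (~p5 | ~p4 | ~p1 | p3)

p1 ↦ 1,  p2 ↦ 1,  p3 ↦ 1,  p4 ↦ 1,  p5 ↦ 0

Try p5 = 0.
Try p4 = 1.
(p3) alone gives p3 = 1.
(p2) alone gives p2 = 1.
(p1) alone gives p1 = 1.
This assignment satisfies each clause.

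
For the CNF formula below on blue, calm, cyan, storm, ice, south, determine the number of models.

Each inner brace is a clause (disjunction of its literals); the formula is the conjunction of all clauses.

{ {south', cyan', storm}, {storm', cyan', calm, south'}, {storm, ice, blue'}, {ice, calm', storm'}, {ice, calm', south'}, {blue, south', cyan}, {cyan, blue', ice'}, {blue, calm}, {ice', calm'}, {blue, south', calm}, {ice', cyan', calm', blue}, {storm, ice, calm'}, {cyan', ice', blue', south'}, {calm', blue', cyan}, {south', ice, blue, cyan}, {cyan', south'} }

There are 2^6 = 64 truth assignments over (blue, calm, cyan, storm, ice, south).
Split on blue. With blue = 1, the clauses containing blue are satisfied and blue' drops from the rest; 5 of the 2^5 = 32 assignments to the other variables satisfy what remains.
With blue = 0, by the same count on the reduced clause set, 0 assignments work.
(One model: blue=T, calm=F, cyan=F, storm=T, ice=F, south=F.)
Total: 5 + 0 = 5.

5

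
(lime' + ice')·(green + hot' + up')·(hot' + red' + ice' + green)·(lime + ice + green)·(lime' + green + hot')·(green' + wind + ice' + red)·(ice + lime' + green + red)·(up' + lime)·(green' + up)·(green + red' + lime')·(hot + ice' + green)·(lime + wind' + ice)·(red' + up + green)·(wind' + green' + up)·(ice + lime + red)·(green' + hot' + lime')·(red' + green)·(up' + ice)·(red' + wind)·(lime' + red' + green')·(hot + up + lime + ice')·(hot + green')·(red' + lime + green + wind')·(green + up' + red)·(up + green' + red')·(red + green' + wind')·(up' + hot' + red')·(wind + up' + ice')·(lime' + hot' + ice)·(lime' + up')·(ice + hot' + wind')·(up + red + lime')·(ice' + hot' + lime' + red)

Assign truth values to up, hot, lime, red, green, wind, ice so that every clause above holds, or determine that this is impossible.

up=0; hot=1; lime=0; red=0; green=0; wind=1; ice=1

Suppose lime = 0.
The clause (up') is unit, so up = 0.
The clause (green') is unit, so green = 0.
The clause (ice) is unit, so ice = 1.
The clause (hot) is unit, so hot = 1.
The clause (red') is unit, so red = 0.
Every clause is now satisfied; wind is unconstrained.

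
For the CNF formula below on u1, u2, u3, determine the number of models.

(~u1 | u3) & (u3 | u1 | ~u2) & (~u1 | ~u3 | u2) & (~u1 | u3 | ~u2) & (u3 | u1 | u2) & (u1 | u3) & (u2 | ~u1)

There are 2^3 = 8 truth assignments over (u1, u2, u3).
Check each against the 7 clauses (columns in the order u1, u2, u3):
  F F F  ✗ fails (u3 | u1 | u2)
  F F T  ✓ satisfies all
  F T F  ✗ fails (u3 | u1 | ~u2)
  F T T  ✓ satisfies all
  T F F  ✗ fails (~u1 | u3)
  T F T  ✗ fails (~u1 | ~u3 | u2)
  T T F  ✗ fails (~u1 | u3)
  T T T  ✓ satisfies all
3 of the 8 rows are models.

3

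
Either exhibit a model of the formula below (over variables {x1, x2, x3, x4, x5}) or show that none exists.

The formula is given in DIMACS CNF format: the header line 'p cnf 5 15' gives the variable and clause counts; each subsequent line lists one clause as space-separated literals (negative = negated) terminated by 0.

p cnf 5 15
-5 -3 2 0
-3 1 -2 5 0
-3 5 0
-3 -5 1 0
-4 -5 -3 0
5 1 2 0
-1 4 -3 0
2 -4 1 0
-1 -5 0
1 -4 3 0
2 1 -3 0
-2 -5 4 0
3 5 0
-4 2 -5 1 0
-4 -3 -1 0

x1 ↦ False,  x2 ↦ False,  x3 ↦ False,  x4 ↦ False,  x5 ↦ True

Branch on x3: set x3 = False.
The clause (x5) is unit, so x5 = True.
The clause (¬x1) is unit, so x1 = False.
The clause (¬x4) is unit, so x4 = False.
The clause (¬x2) is unit, so x2 = False.
Every clause now holds.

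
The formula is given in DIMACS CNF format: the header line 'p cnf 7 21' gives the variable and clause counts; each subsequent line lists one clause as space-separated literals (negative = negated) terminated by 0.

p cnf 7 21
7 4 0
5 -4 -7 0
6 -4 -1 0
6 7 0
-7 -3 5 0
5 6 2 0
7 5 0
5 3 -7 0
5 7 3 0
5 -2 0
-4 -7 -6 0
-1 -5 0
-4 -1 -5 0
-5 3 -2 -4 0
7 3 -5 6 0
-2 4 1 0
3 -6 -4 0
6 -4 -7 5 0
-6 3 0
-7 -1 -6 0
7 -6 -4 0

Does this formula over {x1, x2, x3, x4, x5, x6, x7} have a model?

Yes

Try x7 = True.
Try x5 = True.
The clause (¬x1) is unit, so x1 = False.
Try x4 = True.
The clause (¬x6) is unit, so x6 = False.
Try x3 = False.
The clause (¬x2) is unit, so x2 = False.
All clauses are satisfied.
A satisfying assignment: x1 ↦ False,  x2 ↦ False,  x3 ↦ False,  x4 ↦ True,  x5 ↦ True,  x6 ↦ False,  x7 ↦ True.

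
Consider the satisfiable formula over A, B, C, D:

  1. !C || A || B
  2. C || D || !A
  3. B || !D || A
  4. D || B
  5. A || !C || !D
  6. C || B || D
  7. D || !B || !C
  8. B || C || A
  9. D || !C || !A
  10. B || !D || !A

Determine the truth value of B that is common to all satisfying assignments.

Suppose B = false.
The clause (D) is unit, so D = true.
The clause (A) is unit, so A = true.
But (!A) is also a unit clause — contradiction.
So every satisfying assignment has B = True.

True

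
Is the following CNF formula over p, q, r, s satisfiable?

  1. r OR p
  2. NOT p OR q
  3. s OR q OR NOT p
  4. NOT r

The clause (NOT r) is unit, so r = false.
The clause (p) is unit, so p = true.
The clause (q) is unit, so q = true.
Every clause is now satisfied; s is unconstrained.
A satisfying assignment: p ↦ true,  q ↦ true,  r ↦ false,  s ↦ false.

Yes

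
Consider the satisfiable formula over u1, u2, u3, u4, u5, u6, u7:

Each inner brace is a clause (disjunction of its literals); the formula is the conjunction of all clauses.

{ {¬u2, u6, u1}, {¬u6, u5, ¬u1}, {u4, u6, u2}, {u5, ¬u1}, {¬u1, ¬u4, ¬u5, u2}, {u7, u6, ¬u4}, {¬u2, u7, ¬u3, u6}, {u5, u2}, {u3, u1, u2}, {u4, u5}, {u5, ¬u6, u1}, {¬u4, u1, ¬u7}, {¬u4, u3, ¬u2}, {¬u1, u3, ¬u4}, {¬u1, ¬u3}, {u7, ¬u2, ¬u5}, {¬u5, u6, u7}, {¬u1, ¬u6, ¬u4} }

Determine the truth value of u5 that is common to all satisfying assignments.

Suppose u5 = False.
The clause (¬u1) is unit, so u1 = False.
The clause (u2) is unit, so u2 = True.
The clause (u6) is unit, so u6 = True.
But (¬u6) is also a unit clause — contradiction.
So every satisfying assignment has u5 = True.

True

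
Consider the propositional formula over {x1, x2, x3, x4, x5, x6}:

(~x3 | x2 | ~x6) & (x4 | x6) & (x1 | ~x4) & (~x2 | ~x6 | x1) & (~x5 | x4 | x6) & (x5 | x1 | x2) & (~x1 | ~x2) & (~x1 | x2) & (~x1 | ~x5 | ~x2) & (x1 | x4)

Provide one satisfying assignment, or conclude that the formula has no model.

UNSATISFIABLE

Branch on x4: set x4 = 1.
The clause (x1) is unit, so x1 = 1.
The clause (~x2) is unit, so x2 = 0.
But (x2) is also a unit clause — contradiction.
That branch fails; take x4 = 0 instead.
The clause (x6) is unit, so x6 = 1.
The clause (x1) is unit, so x1 = 1.
The clause (~x2) is unit, so x2 = 0.
But (x2) is also a unit clause — contradiction.
Either choice for x4 ends in contradiction.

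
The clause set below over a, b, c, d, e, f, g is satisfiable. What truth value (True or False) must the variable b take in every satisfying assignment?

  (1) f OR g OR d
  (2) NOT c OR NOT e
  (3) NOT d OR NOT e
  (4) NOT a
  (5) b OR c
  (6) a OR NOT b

Suppose b = true.
From the singleton clause (NOT a), a = false.
But (a) is also a unit clause — contradiction.
So every satisfying assignment has b = False.

False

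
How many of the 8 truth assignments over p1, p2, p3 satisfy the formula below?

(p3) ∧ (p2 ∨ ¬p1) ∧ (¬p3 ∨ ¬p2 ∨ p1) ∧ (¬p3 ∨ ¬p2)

1

There are 2^3 = 8 truth assignments over (p1, p2, p3).
Split on p2. With p2 = True, the clauses containing p2 are satisfied and ¬p2 drops from the rest; 0 of the 2^2 = 4 assignments to the other variables satisfy what remains.
With p2 = False, by the same count on the reduced clause set, 1 assignment works.
(One model: p1=F, p2=F, p3=T.)
Total: 0 + 1 = 1.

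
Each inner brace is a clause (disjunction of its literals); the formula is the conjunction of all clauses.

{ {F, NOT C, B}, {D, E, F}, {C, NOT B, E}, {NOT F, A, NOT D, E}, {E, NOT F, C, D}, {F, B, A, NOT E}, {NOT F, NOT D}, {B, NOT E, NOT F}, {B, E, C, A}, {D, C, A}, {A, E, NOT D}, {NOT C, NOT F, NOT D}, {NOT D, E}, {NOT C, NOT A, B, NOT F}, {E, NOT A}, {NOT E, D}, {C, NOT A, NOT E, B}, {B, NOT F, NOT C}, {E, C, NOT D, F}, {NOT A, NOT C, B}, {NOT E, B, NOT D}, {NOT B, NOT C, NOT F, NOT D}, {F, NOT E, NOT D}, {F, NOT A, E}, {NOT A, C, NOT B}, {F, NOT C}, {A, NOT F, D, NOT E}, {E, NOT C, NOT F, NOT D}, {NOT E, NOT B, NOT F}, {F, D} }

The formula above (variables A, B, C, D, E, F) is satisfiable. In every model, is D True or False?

False

Suppose D = true.
Unit clause (NOT F) forces F = false.
Unit clause (E) forces E = true.
That conflicts with the unit clause (NOT E).
So every satisfying assignment has D = False.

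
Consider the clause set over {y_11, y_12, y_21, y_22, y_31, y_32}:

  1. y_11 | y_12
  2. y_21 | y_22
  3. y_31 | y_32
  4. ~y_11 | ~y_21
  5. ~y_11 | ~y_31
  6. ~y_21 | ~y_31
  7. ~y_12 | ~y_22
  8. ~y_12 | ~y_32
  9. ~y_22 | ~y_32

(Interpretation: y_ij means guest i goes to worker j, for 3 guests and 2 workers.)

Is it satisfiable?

Unsatisfiable

Try y_11 = 1.
Unit clause (~y_21) forces y_21 = 0.
Unit clause (y_22) forces y_22 = 1.
Unit clause (~y_31) forces y_31 = 0.
Unit clause (y_32) forces y_32 = 1.
That conflicts with the unit clause (~y_32).
That branch fails; take y_11 = 0 instead.
Unit clause (y_12) forces y_12 = 1.
Unit clause (~y_22) forces y_22 = 0.
Unit clause (y_21) forces y_21 = 1.
Unit clause (~y_31) forces y_31 = 0.
Unit clause (y_32) forces y_32 = 1.
That conflicts with the unit clause (~y_32).
Neither y_11 = 1 nor y_11 = 0 works.
No assignment satisfies every clause.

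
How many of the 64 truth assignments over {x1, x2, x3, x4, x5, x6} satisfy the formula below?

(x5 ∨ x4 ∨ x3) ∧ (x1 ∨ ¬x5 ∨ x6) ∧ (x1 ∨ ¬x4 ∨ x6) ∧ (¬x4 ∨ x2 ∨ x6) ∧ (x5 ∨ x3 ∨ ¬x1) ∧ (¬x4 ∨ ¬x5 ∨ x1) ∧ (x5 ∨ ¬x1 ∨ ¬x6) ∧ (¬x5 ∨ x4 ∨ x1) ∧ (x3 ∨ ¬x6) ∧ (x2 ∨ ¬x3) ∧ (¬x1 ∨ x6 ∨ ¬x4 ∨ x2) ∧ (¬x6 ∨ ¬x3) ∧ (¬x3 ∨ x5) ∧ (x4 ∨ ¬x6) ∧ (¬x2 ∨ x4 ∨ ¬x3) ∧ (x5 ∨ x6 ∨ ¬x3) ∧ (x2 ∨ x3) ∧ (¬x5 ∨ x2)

3

There are 2^6 = 64 truth assignments over (x1, x2, x3, x4, x5, x6).
Split on x5. With x5 = True, the clauses containing x5 are satisfied and ¬x5 drops from the rest; 3 of the 2^5 = 32 assignments to the other variables satisfy what remains.
With x5 = False, by the same count on the reduced clause set, 0 assignments work.
Total: 3 + 0 = 3.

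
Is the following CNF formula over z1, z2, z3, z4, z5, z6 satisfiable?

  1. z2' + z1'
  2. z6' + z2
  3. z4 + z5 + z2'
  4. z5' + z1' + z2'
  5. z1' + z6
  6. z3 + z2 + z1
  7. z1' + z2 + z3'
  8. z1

Unsatisfiable

Unit clause (z1) forces z1 = 1.
Unit clause (z2') forces z2 = 0.
Unit clause (z6') forces z6 = 0.
That conflicts with the unit clause (z6).
No assignment satisfies every clause.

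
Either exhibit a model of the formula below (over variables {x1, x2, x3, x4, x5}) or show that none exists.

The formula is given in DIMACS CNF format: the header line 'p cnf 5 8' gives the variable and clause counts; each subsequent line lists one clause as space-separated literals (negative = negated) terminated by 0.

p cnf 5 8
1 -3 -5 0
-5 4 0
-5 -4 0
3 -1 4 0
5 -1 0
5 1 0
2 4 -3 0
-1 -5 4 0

Case x5 = False:
The clause (¬x1) is unit, so x1 = False.
But (x1) is also a unit clause — contradiction.
So x5 must be the other value — set x5 = True.
The clause (x4) is unit, so x4 = True.
But (¬x4) is also a unit clause — contradiction.
Both values of x5 lead to a conflict.

UNSATISFIABLE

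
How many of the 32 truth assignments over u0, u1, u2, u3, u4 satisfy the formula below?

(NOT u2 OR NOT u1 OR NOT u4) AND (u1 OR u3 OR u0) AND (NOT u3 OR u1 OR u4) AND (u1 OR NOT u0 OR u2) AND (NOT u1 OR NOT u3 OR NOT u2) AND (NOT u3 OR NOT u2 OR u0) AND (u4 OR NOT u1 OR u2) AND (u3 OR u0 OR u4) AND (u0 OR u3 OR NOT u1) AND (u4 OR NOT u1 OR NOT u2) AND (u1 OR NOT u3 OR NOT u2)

There are 2^5 = 32 truth assignments over (u0, u1, u2, u3, u4).
Split on u4. With u4 = true, the clauses containing u4 are satisfied and NOT u4 drops from the rest; 5 of the 2^4 = 16 assignments to the other variables satisfy what remains.
With u4 = false, by the same count on the reduced clause set, 1 assignment works.
Total: 5 + 1 = 6.

6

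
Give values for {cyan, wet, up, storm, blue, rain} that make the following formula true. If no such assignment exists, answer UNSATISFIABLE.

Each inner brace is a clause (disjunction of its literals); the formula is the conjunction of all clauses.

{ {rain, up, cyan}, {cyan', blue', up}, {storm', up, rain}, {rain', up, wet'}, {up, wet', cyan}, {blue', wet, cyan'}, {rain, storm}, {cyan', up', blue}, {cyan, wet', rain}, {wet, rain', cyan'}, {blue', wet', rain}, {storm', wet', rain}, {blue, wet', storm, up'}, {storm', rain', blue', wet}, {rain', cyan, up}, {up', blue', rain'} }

Case rain = 0:
From the singleton clause (storm), storm = 1.
From the singleton clause (up), up = 1.
From the singleton clause (wet'), wet = 0.
Case blue = 0:
From the singleton clause (cyan'), cyan = 0.
All clauses are satisfied.

cyan ↦ 0,  wet ↦ 0,  up ↦ 1,  storm ↦ 1,  blue ↦ 0,  rain ↦ 0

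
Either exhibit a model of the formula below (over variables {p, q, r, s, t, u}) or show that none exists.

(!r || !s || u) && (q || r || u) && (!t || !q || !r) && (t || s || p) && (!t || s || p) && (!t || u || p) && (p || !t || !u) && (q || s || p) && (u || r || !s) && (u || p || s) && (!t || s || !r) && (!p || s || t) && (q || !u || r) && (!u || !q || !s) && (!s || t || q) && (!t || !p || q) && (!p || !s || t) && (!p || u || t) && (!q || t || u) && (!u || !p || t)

p: true, q: true, r: false, s: false, t: true, u: false

Branch on r: set r = false.
Branch on q: set q = true.
Branch on u: set u = false.
Unit clause (!s) forces s = false.
Unit clause (p) forces p = true.
Unit clause (t) forces t = true.
This assignment satisfies each clause.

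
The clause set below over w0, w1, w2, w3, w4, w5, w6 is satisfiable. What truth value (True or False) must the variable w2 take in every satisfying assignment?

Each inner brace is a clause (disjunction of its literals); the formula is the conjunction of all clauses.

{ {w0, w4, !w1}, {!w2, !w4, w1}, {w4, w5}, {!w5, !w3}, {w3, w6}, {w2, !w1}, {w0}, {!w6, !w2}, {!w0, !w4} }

Suppose w2 = true.
From the singleton clause (w0), w0 = true.
From the singleton clause (!w6), w6 = false.
From the singleton clause (w3), w3 = true.
From the singleton clause (!w5), w5 = false.
From the singleton clause (w4), w4 = true.
That conflicts with the unit clause (!w4).
So every satisfying assignment has w2 = False.

False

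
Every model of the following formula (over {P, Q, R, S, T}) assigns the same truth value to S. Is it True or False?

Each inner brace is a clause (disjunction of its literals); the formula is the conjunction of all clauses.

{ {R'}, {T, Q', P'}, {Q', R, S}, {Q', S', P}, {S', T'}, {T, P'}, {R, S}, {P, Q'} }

True

Suppose S = 0.
(R') alone gives R = 0.
Now (R) is unsatisfied and unit — conflict.
So every satisfying assignment has S = True.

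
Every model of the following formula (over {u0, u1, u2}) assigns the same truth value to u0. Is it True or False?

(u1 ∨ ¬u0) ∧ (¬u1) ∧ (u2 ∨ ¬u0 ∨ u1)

False

Suppose u0 = True.
(u1) alone gives u1 = True.
But (¬u1) is also a unit clause — contradiction.
So every satisfying assignment has u0 = False.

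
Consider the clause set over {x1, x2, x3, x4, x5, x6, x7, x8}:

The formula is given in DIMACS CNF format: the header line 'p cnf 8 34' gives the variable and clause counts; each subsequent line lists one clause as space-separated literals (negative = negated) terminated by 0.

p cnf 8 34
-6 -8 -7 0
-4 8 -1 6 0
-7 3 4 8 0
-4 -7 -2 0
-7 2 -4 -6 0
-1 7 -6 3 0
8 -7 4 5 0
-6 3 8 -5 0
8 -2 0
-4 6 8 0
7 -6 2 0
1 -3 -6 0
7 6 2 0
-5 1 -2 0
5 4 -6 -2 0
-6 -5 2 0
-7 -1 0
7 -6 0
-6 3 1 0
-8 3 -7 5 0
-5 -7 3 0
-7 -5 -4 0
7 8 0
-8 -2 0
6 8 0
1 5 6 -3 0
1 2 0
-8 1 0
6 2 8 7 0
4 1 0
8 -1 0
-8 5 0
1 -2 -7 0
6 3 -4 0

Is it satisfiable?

Try x8 = True.
The clause (¬x2) is unit, so x2 = False.
The clause (x1) is unit, so x1 = True.
The clause (¬x7) is unit, so x7 = False.
The clause (¬x6) is unit, so x6 = False.
That conflicts with the unit clause (x6).
So x8 must be the other value — set x8 = False.
The clause (¬x2) is unit, so x2 = False.
The clause (x7) is unit, so x7 = True.
The clause (¬x1) is unit, so x1 = False.
That conflicts with the unit clause (x1).
Either choice for x8 ends in contradiction.
No assignment satisfies every clause.

No, unsatisfiable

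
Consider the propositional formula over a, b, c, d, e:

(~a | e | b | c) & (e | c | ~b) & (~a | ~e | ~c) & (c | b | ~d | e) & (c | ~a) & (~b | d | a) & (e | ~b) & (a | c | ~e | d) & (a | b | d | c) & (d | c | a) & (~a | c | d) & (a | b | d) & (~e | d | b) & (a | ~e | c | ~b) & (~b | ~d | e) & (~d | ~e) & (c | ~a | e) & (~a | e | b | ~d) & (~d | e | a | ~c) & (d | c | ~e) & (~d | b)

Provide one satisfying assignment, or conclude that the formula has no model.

Try c = 1.
Try a = 1.
Unit clause (~e) forces e = 0.
Unit clause (~b) forces b = 0.
Unit clause (~d) forces d = 0.
All clauses are satisfied.

a=1; b=0; c=1; d=0; e=0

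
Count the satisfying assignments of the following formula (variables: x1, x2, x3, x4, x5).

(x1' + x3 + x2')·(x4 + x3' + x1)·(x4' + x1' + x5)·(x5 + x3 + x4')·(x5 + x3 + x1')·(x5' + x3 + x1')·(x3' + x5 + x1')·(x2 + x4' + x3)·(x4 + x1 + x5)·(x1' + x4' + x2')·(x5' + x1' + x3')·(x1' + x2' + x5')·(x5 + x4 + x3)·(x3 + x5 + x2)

There are 2^5 = 32 truth assignments over (x1, x2, x3, x4, x5).
Split on x1. With x1 = 1, the clauses containing x1 are satisfied and x1' drops from the rest; 0 of the 2^4 = 16 assignments to the other variables satisfy what remains.
With x1 = 0, by the same count on the reduced clause set, 7 assignments work.
Total: 0 + 7 = 7.

7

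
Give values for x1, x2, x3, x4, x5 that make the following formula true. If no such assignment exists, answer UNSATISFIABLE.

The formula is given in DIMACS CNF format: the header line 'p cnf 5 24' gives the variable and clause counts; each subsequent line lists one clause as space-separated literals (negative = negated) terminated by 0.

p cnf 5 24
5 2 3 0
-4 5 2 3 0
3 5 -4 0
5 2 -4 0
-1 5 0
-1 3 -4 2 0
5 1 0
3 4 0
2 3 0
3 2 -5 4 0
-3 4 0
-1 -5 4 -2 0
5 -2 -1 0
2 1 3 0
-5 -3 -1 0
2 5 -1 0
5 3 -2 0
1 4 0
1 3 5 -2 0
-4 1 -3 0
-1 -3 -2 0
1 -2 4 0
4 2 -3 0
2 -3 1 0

Try x1 = True.
(x5) alone gives x5 = True.
(¬x3) alone gives x3 = False.
(x4) alone gives x4 = True.
(x2) alone gives x2 = True.
Every clause now holds.

x1=True, x2=True, x3=False, x4=True, x5=True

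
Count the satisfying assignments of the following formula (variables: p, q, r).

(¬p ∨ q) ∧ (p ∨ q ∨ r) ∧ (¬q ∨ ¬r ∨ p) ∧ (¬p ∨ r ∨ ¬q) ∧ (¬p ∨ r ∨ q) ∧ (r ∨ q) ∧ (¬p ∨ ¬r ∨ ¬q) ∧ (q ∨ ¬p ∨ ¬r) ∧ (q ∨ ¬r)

1

There are 2^3 = 8 truth assignments over (p, q, r).
Check each against the 9 clauses (columns in the order p, q, r):
  F F F  ✗ fails (p ∨ q ∨ r)
  F F T  ✗ fails (q ∨ ¬r)
  F T F  ✓ satisfies all
  F T T  ✗ fails (¬q ∨ ¬r ∨ p)
  T F F  ✗ fails (¬p ∨ q)
  T F T  ✗ fails (¬p ∨ q)
  T T F  ✗ fails (¬p ∨ r ∨ ¬q)
  T T T  ✗ fails (¬p ∨ ¬r ∨ ¬q)
1 of the 8 rows is a model.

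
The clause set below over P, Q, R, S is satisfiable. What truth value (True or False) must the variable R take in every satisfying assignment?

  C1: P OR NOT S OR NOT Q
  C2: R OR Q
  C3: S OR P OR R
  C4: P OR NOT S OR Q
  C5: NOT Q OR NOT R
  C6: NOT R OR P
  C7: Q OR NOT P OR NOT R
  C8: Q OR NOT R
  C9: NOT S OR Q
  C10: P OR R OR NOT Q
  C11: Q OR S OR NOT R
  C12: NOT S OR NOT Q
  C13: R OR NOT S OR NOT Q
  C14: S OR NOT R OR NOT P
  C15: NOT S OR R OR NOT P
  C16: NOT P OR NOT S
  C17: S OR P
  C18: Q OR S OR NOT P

False

Suppose R = true.
(NOT Q) alone gives Q = false.
Now (Q) is unsatisfied and unit — conflict.
So every satisfying assignment has R = False.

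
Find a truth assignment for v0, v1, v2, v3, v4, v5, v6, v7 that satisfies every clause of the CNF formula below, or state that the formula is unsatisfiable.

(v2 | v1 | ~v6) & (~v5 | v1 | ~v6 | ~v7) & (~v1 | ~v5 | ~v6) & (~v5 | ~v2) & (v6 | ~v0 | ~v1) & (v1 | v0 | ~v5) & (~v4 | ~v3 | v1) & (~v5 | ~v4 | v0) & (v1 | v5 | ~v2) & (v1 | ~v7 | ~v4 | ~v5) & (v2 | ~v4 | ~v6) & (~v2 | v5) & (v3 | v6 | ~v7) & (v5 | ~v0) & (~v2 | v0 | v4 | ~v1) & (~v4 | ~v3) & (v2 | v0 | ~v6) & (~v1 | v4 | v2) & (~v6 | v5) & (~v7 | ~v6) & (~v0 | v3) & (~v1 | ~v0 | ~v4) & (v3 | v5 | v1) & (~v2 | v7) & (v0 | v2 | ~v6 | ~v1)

v0: 0, v1: 1, v2: 0, v3: 0, v4: 1, v5: 0, v6: 0, v7: 0

Case v5 = 0:
From the singleton clause (~v2), v2 = 0.
From the singleton clause (~v0), v0 = 0.
From the singleton clause (~v6), v6 = 0.
Case v3 = 0:
From the singleton clause (~v7), v7 = 0.
From the singleton clause (v1), v1 = 1.
From the singleton clause (v4), v4 = 1.
All clauses are satisfied.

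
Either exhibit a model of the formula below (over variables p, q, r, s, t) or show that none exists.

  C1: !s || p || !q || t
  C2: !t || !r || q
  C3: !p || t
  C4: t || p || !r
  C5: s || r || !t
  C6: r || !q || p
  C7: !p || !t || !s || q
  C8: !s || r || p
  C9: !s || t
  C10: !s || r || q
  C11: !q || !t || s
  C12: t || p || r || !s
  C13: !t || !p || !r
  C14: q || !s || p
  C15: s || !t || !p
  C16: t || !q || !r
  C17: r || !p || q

Branch on p: set p = false.
Branch on t: set t = false.
Unit clause (!r) forces r = false.
Unit clause (!q) forces q = false.
Unit clause (!s) forces s = false.
All clauses are satisfied.

p=false,  q=false,  r=false,  s=false,  t=false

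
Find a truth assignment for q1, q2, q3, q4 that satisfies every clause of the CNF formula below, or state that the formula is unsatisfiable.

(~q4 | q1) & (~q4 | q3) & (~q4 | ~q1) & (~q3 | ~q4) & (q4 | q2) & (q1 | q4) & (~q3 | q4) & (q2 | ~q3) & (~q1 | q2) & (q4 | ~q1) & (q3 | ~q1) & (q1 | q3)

UNSATISFIABLE

Try q4 = 0.
The clause (q2) is unit, so q2 = 1.
The clause (q1) is unit, so q1 = 1.
Now (~q1) is unsatisfied and unit — conflict.
That branch fails; take q4 = 1 instead.
The clause (q1) is unit, so q1 = 1.
Now (~q1) is unsatisfied and unit — conflict.
Both values of q4 lead to a conflict.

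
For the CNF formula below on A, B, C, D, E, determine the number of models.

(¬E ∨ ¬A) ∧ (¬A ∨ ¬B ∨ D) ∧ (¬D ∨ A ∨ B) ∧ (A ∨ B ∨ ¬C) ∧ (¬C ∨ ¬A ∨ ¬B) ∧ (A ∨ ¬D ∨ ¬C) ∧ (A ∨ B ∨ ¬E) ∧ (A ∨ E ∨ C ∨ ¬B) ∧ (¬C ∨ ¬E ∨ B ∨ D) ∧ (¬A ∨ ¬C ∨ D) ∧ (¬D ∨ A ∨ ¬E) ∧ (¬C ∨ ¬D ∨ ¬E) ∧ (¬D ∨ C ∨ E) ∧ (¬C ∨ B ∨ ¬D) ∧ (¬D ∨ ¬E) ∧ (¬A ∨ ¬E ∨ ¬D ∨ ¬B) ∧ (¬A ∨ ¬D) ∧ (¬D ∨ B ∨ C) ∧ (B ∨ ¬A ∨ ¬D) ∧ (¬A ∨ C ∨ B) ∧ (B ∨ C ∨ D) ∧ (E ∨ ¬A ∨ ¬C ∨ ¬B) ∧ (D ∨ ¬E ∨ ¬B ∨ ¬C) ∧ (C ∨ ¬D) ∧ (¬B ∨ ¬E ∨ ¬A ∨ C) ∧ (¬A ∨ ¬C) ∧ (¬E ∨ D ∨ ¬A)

There are 2^5 = 32 truth assignments over (A, B, C, D, E).
Split on A. With A = True, the clauses containing A are satisfied and ¬A drops from the rest; 0 of the 2^4 = 16 assignments to the other variables satisfy what remains.
With A = False, by the same count on the reduced clause set, 2 assignments work.
Total: 0 + 2 = 2.

2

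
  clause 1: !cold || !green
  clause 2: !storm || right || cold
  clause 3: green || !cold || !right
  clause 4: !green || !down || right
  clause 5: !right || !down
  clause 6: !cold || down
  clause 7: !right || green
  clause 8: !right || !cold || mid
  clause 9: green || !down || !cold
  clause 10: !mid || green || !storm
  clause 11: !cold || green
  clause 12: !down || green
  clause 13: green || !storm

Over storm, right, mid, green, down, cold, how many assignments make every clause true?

8

There are 2^6 = 64 truth assignments over (storm, right, mid, green, down, cold).
Split on down. With down = true, the clauses containing down are satisfied and !down drops from the rest; 0 of the 2^5 = 32 assignments to the other variables satisfy what remains.
With down = false, by the same count on the reduced clause set, 8 assignments work.
(One model: storm=F, right=F, mid=F, green=F, down=F, cold=F.)
Total: 0 + 8 = 8.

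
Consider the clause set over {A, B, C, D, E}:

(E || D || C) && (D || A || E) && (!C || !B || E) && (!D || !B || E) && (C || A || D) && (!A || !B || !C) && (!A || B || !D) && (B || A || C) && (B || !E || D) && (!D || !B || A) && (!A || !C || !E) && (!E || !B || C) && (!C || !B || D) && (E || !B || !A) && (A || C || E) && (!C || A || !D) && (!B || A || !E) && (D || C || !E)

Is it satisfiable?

Yes

Case E = false:
Case D = false:
(C) alone gives C = true.
(A) alone gives A = true.
(!B) alone gives B = false.
Every clause now holds.
A satisfying assignment: A=true,  B=false,  C=true,  D=false,  E=false.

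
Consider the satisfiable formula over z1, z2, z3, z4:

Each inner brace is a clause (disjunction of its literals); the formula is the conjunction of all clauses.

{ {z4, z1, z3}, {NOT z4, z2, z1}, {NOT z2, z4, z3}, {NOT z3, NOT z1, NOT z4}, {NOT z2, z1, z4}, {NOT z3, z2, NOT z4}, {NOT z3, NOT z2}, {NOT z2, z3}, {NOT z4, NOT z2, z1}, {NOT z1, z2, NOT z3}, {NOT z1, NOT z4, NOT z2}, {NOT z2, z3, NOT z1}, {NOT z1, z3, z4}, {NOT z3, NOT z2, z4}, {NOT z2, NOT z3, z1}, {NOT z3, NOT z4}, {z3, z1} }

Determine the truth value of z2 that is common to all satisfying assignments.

False

Suppose z2 = true.
The clause (NOT z3) is unit, so z3 = false.
Now (z3) is unsatisfied and unit — conflict.
So every satisfying assignment has z2 = False.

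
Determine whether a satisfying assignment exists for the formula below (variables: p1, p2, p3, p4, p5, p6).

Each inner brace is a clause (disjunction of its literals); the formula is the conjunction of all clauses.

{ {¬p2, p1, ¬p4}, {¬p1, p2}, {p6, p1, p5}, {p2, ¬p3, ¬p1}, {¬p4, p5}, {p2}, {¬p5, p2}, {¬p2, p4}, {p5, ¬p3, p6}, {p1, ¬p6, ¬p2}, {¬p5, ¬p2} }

Unsatisfiable

From the singleton clause (p2), p2 = True.
From the singleton clause (p4), p4 = True.
From the singleton clause (p1), p1 = True.
From the singleton clause (p5), p5 = True.
But (¬p5) is also a unit clause — contradiction.
No assignment satisfies every clause.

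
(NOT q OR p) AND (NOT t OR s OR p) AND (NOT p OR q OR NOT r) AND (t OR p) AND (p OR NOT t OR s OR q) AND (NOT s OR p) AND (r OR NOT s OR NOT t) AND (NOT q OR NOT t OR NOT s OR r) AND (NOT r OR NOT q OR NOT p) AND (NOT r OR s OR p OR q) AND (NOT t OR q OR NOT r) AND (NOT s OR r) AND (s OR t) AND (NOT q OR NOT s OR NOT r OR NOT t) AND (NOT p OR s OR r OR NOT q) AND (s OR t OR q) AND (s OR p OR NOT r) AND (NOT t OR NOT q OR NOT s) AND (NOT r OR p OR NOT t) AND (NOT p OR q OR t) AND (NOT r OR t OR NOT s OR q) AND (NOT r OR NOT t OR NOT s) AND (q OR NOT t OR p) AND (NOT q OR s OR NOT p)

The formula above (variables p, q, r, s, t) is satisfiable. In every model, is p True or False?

Suppose p = false.
From the singleton clause (NOT q), q = false.
From the singleton clause (t), t = true.
But (NOT t) is also a unit clause — contradiction.
So every satisfying assignment has p = True.

True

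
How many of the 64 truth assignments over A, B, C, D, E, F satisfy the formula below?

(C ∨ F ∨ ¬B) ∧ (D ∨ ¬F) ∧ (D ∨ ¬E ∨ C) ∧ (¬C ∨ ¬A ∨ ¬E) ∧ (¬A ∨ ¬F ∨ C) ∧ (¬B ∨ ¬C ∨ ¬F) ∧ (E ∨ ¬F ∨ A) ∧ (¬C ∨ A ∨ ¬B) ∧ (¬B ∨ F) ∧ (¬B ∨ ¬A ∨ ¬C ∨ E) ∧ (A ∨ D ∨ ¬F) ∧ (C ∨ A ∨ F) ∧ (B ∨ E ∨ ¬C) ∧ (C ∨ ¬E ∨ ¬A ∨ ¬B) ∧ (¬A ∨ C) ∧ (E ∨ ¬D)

There are 2^6 = 64 truth assignments over (A, B, C, D, E, F).
Split on F. With F = True, the clauses containing F are satisfied and ¬F drops from the rest; 3 of the 2^5 = 32 assignments to the other variables satisfy what remains.
With F = False, by the same count on the reduced clause set, 2 assignments work.
(One model: A=F, B=F, C=F, D=T, E=T, F=T.)
Total: 3 + 2 = 5.

5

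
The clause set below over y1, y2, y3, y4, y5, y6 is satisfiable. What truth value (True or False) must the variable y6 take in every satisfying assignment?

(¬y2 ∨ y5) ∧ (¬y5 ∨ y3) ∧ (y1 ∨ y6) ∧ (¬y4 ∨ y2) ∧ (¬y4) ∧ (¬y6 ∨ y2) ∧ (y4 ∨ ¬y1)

True

Suppose y6 = False.
(y1) alone gives y1 = True.
(¬y4) alone gives y4 = False.
But (y4) is also a unit clause — contradiction.
So every satisfying assignment has y6 = True.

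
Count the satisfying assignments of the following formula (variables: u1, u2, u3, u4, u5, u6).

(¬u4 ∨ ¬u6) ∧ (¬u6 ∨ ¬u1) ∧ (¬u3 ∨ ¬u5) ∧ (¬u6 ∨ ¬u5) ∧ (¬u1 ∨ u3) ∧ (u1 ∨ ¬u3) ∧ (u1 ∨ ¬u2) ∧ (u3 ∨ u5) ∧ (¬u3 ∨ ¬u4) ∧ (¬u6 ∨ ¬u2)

There are 2^6 = 64 truth assignments over (u1, u2, u3, u4, u5, u6).
Split on u4. With u4 = True, the clauses containing u4 are satisfied and ¬u4 drops from the rest; 1 of the 2^5 = 32 assignments to the other variables satisfy what remains.
With u4 = False, by the same count on the reduced clause set, 3 assignments work.
(One model: u1=F, u2=F, u3=F, u4=F, u5=T, u6=F.)
Total: 1 + 3 = 4.

4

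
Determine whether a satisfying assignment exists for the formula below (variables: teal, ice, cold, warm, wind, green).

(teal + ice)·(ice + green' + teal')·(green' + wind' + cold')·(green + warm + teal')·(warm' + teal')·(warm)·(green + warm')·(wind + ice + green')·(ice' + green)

The clause (warm) is unit, so warm = 1.
The clause (teal') is unit, so teal = 0.
The clause (ice) is unit, so ice = 1.
The clause (green) is unit, so green = 1.
Case wind = 0:
No clause remains; cold is free.
A satisfying assignment: teal ↦ 0; ice ↦ 1; cold ↦ 0; warm ↦ 1; wind ↦ 0; green ↦ 1.

Satisfiable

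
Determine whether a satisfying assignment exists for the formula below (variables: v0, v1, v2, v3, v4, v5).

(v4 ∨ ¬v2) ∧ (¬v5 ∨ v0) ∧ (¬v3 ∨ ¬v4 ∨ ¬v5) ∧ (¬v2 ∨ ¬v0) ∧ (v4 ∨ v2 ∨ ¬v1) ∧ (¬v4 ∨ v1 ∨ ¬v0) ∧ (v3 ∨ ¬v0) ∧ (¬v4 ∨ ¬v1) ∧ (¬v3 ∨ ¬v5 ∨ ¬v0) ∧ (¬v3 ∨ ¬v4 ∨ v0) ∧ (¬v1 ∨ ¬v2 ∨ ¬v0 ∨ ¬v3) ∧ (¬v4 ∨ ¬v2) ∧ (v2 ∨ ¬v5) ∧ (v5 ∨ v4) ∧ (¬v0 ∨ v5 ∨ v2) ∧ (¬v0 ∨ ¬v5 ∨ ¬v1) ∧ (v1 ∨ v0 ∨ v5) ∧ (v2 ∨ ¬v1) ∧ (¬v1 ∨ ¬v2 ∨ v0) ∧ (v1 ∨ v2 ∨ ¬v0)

Unsatisfiable

Try v4 = True.
From the singleton clause (¬v1), v1 = False.
From the singleton clause (¬v0), v0 = False.
From the singleton clause (¬v5), v5 = False.
That conflicts with the unit clause (v5).
So v4 must be the other value — set v4 = False.
From the singleton clause (¬v2), v2 = False.
From the singleton clause (¬v1), v1 = False.
From the singleton clause (¬v5), v5 = False.
That conflicts with the unit clause (v5).
Either choice for v4 ends in contradiction.
No assignment satisfies every clause.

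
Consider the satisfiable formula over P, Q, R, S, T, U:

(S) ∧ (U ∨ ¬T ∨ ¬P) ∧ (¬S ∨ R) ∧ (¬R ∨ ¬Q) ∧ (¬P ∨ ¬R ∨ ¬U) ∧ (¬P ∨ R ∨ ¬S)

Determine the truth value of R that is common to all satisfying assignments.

Suppose R = False.
The clause (S) is unit, so S = True.
But (¬S) is also a unit clause — contradiction.
So every satisfying assignment has R = True.

True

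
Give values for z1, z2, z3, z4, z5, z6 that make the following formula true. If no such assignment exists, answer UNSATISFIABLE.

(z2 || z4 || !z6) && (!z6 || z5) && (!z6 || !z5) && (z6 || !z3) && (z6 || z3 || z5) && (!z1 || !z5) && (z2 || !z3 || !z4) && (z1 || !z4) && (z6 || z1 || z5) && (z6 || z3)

Suppose z6 = false.
(!z3) alone gives z3 = false.
Now (z3) is unsatisfied and unit — conflict.
Backtrack on z6: now try z6 = true.
(z5) alone gives z5 = true.
Now (!z5) is unsatisfied and unit — conflict.
Both values of z6 lead to a conflict.

UNSATISFIABLE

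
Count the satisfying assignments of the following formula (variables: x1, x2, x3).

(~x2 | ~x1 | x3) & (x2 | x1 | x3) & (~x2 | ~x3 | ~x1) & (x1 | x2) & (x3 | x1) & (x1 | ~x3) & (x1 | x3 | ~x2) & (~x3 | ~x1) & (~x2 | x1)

1

There are 2^3 = 8 truth assignments over (x1, x2, x3).
Check each against the 9 clauses (columns in the order x1, x2, x3):
  F F F  ✗ fails (x2 | x1 | x3)
  F F T  ✗ fails (x1 | x2)
  F T F  ✗ fails (x3 | x1)
  F T T  ✗ fails (x1 | ~x3)
  T F F  ✓ satisfies all
  T F T  ✗ fails (~x3 | ~x1)
  T T F  ✗ fails (~x2 | ~x1 | x3)
  T T T  ✗ fails (~x2 | ~x3 | ~x1)
1 of the 8 rows is a model.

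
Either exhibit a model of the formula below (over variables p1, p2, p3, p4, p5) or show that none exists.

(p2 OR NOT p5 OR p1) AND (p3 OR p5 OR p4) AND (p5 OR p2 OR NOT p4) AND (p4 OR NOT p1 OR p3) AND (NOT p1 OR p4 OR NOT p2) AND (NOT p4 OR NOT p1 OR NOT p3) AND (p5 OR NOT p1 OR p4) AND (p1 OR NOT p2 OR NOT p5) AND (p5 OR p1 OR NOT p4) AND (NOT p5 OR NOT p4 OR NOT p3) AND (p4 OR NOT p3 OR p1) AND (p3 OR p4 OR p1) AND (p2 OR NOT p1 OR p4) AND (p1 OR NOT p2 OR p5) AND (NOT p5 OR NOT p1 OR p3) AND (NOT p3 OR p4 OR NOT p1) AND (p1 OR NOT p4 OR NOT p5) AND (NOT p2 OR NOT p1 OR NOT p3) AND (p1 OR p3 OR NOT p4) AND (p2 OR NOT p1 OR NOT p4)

p1: true,  p2: true,  p3: false,  p4: true,  p5: false

Suppose p2 = true.
Suppose p1 = true.
From the singleton clause (p4), p4 = true.
From the singleton clause (NOT p3), p3 = false.
From the singleton clause (NOT p5), p5 = false.
Every clause now holds.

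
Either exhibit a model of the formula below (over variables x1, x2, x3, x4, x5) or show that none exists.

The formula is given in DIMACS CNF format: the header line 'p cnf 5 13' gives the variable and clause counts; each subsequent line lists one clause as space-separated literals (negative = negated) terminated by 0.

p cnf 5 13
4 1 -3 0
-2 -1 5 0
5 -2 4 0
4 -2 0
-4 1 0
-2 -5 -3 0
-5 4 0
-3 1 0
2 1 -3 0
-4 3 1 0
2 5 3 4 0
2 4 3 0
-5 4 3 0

x1 ↦ True; x2 ↦ False; x3 ↦ False; x4 ↦ True; x5 ↦ True

Try x4 = True.
The clause (x1) is unit, so x1 = True.
Try x2 = False.
No clause remains; x3, x5 are free.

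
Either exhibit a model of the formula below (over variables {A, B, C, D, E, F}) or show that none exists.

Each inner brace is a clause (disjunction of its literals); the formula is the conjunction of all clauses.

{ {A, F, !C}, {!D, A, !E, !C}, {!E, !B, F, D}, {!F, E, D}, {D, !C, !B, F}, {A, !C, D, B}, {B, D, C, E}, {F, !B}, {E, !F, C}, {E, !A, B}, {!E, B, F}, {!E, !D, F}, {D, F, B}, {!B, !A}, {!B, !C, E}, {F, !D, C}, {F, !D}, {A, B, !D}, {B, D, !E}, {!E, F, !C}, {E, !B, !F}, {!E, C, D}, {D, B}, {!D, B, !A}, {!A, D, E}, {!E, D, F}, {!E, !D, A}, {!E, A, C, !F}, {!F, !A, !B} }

A: false,  B: true,  C: true,  D: false,  E: true,  F: true

Case F = true:
Case E = true:
Case B = true:
Unit clause (!A) forces A = false.
Unit clause (!D) forces D = false.
Unit clause (C) forces C = true.
Every clause now holds.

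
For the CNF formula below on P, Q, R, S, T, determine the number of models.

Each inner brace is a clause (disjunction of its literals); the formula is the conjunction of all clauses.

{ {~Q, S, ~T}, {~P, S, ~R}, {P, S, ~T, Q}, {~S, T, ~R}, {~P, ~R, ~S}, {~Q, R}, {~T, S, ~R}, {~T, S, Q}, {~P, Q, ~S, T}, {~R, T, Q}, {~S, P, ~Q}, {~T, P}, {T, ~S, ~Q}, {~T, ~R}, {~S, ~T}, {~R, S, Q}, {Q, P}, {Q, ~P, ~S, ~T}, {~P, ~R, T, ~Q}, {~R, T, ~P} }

2

There are 2^5 = 32 truth assignments over (P, Q, R, S, T).
Split on S. With S = 1, the clauses containing S are satisfied and ~S drops from the rest; 0 of the 2^4 = 16 assignments to the other variables satisfy what remains.
With S = 0, by the same count on the reduced clause set, 2 assignments work.
(One model: P=F, Q=T, R=T, S=F, T=F.)
Total: 0 + 2 = 2.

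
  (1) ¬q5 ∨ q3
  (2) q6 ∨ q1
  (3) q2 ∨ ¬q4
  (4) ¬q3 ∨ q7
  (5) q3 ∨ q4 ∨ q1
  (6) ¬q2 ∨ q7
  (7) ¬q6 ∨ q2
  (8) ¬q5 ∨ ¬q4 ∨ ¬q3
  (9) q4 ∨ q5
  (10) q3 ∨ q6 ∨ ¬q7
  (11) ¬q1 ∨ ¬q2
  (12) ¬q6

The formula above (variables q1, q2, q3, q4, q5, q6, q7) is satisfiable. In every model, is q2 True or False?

False

Suppose q2 = True.
(q7) alone gives q7 = True.
(¬q1) alone gives q1 = False.
(q6) alone gives q6 = True.
That conflicts with the unit clause (¬q6).
So every satisfying assignment has q2 = False.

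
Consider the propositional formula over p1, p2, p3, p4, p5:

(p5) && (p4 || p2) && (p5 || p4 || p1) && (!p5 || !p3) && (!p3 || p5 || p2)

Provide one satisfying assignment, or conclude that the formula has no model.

p1 ↦ false, p2 ↦ true, p3 ↦ false, p4 ↦ true, p5 ↦ true

(p5) alone gives p5 = true.
(!p3) alone gives p3 = false.
Try p4 = true.
Every clause is now satisfied; p1, p2 are unconstrained.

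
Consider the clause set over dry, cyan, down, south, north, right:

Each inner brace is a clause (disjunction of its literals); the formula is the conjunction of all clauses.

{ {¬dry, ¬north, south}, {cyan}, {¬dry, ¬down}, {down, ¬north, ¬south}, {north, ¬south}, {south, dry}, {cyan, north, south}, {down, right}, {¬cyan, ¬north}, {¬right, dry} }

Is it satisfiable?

Yes, satisfiable

Unit clause (cyan) forces cyan = True.
Unit clause (¬north) forces north = False.
Unit clause (¬south) forces south = False.
Unit clause (dry) forces dry = True.
Unit clause (¬down) forces down = False.
Unit clause (right) forces right = True.
This assignment satisfies each clause.
A satisfying assignment: dry=True, cyan=True, down=False, south=False, north=False, right=True.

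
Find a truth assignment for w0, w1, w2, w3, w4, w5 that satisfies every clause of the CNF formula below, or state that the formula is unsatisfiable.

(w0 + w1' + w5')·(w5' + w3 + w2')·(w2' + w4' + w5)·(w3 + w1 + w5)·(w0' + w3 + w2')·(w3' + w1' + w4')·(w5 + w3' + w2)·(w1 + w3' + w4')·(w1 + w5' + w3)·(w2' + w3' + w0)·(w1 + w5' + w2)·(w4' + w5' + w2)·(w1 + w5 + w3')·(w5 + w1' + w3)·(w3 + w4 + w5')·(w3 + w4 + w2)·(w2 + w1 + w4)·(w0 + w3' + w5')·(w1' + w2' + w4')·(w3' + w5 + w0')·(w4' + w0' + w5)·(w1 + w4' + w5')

Suppose w0 = 1.
Suppose w3 = 1.
(w5) alone gives w5 = 1.
Suppose w1 = 1.
(w4') alone gives w4 = 0.
Every clause is now satisfied; w2 is unconstrained.

w0 ↦ 1; w1 ↦ 1; w2 ↦ 1; w3 ↦ 1; w4 ↦ 0; w5 ↦ 1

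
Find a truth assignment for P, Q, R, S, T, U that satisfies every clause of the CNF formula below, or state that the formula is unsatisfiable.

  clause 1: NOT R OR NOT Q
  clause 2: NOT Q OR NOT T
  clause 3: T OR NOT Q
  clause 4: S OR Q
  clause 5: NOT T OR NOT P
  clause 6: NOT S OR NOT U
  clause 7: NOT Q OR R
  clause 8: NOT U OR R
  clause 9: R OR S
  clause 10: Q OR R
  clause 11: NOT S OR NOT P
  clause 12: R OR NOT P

P: false, Q: false, R: true, S: true, T: false, U: false

Try R = true.
From the singleton clause (NOT Q), Q = false.
From the singleton clause (S), S = true.
From the singleton clause (NOT U), U = false.
From the singleton clause (NOT P), P = false.
No clause remains; T is free.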